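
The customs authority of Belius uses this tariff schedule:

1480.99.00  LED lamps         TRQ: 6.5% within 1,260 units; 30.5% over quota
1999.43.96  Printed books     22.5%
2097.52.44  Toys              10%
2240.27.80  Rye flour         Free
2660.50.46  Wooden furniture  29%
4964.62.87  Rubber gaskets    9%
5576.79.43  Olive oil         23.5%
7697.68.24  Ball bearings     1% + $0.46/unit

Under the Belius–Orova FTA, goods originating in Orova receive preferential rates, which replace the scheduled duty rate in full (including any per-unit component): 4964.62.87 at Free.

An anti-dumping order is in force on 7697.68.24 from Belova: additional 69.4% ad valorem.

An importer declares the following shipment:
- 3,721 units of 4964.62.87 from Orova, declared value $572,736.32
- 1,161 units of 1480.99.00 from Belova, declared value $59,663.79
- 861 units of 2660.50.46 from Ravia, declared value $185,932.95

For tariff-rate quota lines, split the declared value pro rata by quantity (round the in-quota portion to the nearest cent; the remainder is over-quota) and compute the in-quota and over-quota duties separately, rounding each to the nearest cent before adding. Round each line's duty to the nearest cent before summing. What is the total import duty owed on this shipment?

Line 1 (4964.62.87, Orova, 3,721 units, $572,736.32):
Base rate for 4964.62.87 is 9%.
Origin Orova qualifies under the Belius–Orova agreement and 4964.62.87 is covered: preferential rate Free applies instead.
Duty = $572,736.32 × 0% = $0.00.
Line 2 (1480.99.00, Belova, 1,161 units, $59,663.79):
Code 1480.99.00 is under a tariff-rate quota (threshold 1,260 units). Quantity 1,161 units is within the quota, so the in-quota rate 6.5% applies to the full value.
Duty = $59,663.79 × 6.5% = $3,878.15.
Line 3 (2660.50.46, Ravia, 861 units, $185,932.95):
Base rate for 2660.50.46 is 29%.
Duty = $185,932.95 × 29% = $53,920.56.
Total = $0.00 + $3,878.15 + $53,920.56 = $57,798.71.

$57,798.71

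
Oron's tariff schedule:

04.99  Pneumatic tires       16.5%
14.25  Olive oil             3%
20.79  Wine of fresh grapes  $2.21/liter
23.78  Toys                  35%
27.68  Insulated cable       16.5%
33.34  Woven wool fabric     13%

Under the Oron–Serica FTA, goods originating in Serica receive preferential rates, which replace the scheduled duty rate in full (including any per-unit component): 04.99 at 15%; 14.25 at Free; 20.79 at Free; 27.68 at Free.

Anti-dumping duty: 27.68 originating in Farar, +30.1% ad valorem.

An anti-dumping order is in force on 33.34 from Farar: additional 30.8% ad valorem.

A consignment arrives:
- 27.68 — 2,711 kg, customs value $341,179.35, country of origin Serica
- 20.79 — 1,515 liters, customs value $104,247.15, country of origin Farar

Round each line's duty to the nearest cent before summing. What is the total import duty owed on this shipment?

$3,348.15

Line 1 (27.68, Serica, 2,711 kg, $341,179.35):
Base rate for 27.68 is 16.5%.
Origin Serica qualifies under the Oron–Serica agreement and 27.68 is covered: preferential rate Free applies instead.
The additional-duty order on 27.68 targets Farar, not Serica; it does not apply.
Duty = $341,179.35 × 0% = $0.00.
Line 2 (20.79, Farar, 1,515 liters, $104,247.15):
Base rate for 20.79 is $2.21/liter.
20.79 has an FTA preferential rate, but origin Farar is not Serica; base rate stands.
Duty = 1,515 × $2.21 = $3,348.15.
Total = $0.00 + $3,348.15 = $3,348.15.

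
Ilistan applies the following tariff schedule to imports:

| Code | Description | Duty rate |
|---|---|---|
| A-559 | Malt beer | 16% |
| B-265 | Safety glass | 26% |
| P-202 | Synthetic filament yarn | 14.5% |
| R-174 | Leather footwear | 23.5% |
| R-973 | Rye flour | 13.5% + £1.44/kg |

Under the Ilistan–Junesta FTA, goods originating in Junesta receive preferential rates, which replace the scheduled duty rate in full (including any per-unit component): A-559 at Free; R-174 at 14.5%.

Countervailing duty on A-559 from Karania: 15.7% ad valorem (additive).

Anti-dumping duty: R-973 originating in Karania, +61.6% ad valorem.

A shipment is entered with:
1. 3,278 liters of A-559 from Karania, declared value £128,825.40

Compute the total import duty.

£40,837.65

Line 1 (A-559, Karania, 3,278 liters, £128,825.40):
Base rate for A-559 is 16%.
A-559 has an FTA preferential rate, but origin Karania is not Junesta; base rate stands.
Additional duty on A-559 from Karania: +15.7%. Applied ad valorem rate: 16% + 15.7% = 31.7%.
Duty = £128,825.40 × 31.7% = £40,837.65.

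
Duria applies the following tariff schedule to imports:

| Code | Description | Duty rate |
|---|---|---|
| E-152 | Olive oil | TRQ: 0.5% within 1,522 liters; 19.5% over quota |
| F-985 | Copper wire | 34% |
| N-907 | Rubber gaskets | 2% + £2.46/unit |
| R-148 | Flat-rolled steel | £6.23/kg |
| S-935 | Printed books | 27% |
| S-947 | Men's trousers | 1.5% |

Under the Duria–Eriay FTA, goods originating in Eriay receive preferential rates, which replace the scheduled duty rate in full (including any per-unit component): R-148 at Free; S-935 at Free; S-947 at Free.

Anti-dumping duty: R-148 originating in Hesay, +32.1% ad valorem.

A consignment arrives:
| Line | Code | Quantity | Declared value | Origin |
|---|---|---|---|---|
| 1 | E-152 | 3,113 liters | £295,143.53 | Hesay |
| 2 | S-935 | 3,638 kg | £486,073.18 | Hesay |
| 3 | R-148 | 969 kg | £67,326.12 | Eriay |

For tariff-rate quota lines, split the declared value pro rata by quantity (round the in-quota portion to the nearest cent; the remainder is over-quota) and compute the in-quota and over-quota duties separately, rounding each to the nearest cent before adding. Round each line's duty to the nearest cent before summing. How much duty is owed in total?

Line 1 (E-152, Hesay, 3,113 liters, £295,143.53):
Code E-152 is under a tariff-rate quota (threshold 1,522 liters). In-quota: 1,522 liters at 0.5%; over-quota: 1,591 liters at 19.5%.
Pro-rata value split: in-quota = £295,143.53 × 1,522/3,113 = £144,300.82; over-quota = £295,143.53 − £144,300.82 = £150,842.71.
In-quota duty = £144,300.82 × 0.5% = £721.50. Over-quota duty = £150,842.71 × 19.5% = £29,414.33.
Line duty = £721.50 + £29,414.33 = £30,135.83.
Line 2 (S-935, Hesay, 3,638 kg, £486,073.18):
Base rate for S-935 is 27%.
S-935 has an FTA preferential rate, but origin Hesay is not Eriay; base rate stands.
Duty = £486,073.18 × 27% = £131,239.76.
Line 3 (R-148, Eriay, 969 kg, £67,326.12):
Base rate for R-148 is £6.23/kg.
Origin Eriay qualifies under the Duria–Eriay agreement and R-148 is covered: preferential rate Free applies instead.
The additional-duty order on R-148 targets Hesay, not Eriay; it does not apply.
Duty = £67,326.12 × 0% = £0.00.
Total = £30,135.83 + £131,239.76 + £0.00 = £161,375.59.

£161,375.59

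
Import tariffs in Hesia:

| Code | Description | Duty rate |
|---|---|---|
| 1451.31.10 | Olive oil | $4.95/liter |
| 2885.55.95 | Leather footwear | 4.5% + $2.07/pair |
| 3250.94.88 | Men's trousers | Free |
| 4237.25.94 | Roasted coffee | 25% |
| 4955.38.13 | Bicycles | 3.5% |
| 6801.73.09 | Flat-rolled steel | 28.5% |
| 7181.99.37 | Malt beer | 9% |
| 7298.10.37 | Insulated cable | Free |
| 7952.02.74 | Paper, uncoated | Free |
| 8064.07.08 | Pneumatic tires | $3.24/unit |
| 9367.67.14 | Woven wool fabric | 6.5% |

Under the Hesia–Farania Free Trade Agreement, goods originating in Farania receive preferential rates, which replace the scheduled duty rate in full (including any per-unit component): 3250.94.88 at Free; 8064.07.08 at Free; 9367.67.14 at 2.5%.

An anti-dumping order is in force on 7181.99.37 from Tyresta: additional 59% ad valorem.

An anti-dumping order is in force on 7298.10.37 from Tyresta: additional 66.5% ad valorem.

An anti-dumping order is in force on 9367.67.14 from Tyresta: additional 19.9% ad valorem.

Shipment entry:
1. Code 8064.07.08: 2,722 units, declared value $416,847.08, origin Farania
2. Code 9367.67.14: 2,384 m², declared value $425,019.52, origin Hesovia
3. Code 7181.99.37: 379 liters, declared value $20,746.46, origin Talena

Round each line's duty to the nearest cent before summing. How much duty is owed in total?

Line 1 (8064.07.08, Farania, 2,722 units, $416,847.08):
Base rate for 8064.07.08 is $3.24/unit.
Origin Farania qualifies under the Hesia–Farania agreement and 8064.07.08 is covered: preferential rate Free applies instead.
Duty = $416,847.08 × 0% = $0.00.
Line 2 (9367.67.14, Hesovia, 2,384 m², $425,019.52):
Base rate for 9367.67.14 is 6.5%.
9367.67.14 has an FTA preferential rate, but origin Hesovia is not Farania; base rate stands.
The additional-duty order on 9367.67.14 targets Tyresta, not Hesovia; it does not apply.
Duty = $425,019.52 × 6.5% = $27,626.27.
Line 3 (7181.99.37, Talena, 379 liters, $20,746.46):
Base rate for 7181.99.37 is 9%.
The additional-duty order on 7181.99.37 targets Tyresta, not Talena; it does not apply.
Duty = $20,746.46 × 9% = $1,867.18.
Total = $0.00 + $27,626.27 + $1,867.18 = $29,493.45.

$29,493.45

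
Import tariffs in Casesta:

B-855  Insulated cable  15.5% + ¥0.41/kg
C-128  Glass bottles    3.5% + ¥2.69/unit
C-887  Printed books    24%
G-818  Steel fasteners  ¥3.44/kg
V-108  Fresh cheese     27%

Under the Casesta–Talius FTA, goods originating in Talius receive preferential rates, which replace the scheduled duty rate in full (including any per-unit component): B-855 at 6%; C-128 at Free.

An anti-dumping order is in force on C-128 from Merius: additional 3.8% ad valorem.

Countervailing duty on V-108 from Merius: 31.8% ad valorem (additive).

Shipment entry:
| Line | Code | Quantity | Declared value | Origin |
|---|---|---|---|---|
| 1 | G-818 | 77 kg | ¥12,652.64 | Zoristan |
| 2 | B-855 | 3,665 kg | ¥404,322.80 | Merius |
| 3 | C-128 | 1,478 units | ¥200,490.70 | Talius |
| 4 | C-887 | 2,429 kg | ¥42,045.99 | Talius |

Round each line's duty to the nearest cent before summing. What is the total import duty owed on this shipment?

¥74,528.60

Line 1 (G-818, Zoristan, 77 kg, ¥12,652.64):
Base rate for G-818 is ¥3.44/kg.
Duty = 77 × ¥3.44 = ¥264.88.
Line 2 (B-855, Merius, 3,665 kg, ¥404,322.80):
Base rate for B-855 is 15.5% + ¥0.41/kg.
B-855 has an FTA preferential rate, but origin Merius is not Talius; base rate stands.
Duty = ¥404,322.80 × 15.5% + 3,665 × ¥0.41 = ¥64,172.68.
Line 3 (C-128, Talius, 1,478 units, ¥200,490.70):
Base rate for C-128 is 3.5% + ¥2.69/unit.
Origin Talius qualifies under the Casesta–Talius agreement and C-128 is covered: preferential rate Free applies instead.
The additional-duty order on C-128 targets Merius, not Talius; it does not apply.
Duty = ¥200,490.70 × 0% = ¥0.00.
Line 4 (C-887, Talius, 2,429 kg, ¥42,045.99):
Base rate for C-887 is 24%.
Origin Talius is the FTA partner but C-887 is not on the preference list; base rate stands.
Duty = ¥42,045.99 × 24% = ¥10,091.04.
Total = ¥264.88 + ¥64,172.68 + ¥0.00 + ¥10,091.04 = ¥74,528.60.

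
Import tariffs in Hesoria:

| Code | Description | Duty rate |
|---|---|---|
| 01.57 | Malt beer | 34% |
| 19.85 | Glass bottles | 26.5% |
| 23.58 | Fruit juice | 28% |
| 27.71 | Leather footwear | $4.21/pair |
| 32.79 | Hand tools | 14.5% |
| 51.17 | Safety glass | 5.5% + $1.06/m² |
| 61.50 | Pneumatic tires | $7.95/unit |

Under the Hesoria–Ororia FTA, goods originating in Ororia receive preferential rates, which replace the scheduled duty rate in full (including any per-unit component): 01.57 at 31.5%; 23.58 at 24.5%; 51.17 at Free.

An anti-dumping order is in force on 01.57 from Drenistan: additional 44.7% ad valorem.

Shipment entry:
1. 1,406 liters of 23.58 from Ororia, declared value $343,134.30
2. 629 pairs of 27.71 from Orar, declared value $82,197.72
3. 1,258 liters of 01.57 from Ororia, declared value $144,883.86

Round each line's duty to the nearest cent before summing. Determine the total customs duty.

$132,354.41

Line 1 (23.58, Ororia, 1,406 liters, $343,134.30):
Base rate for 23.58 is 28%.
Origin Ororia qualifies under the Hesoria–Ororia agreement and 23.58 is covered: preferential rate 24.5% applies instead.
Duty = $343,134.30 × 24.5% = $84,067.90.
Line 2 (27.71, Orar, 629 pairs, $82,197.72):
Base rate for 27.71 is $4.21/pair.
Duty = 629 × $4.21 = $2,648.09.
Line 3 (01.57, Ororia, 1,258 liters, $144,883.86):
Base rate for 01.57 is 34%.
Origin Ororia qualifies under the Hesoria–Ororia agreement and 01.57 is covered: preferential rate 31.5% applies instead.
The additional-duty order on 01.57 targets Drenistan, not Ororia; it does not apply.
Duty = $144,883.86 × 31.5% = $45,638.42.
Total = $84,067.90 + $2,648.09 + $45,638.42 = $132,354.41.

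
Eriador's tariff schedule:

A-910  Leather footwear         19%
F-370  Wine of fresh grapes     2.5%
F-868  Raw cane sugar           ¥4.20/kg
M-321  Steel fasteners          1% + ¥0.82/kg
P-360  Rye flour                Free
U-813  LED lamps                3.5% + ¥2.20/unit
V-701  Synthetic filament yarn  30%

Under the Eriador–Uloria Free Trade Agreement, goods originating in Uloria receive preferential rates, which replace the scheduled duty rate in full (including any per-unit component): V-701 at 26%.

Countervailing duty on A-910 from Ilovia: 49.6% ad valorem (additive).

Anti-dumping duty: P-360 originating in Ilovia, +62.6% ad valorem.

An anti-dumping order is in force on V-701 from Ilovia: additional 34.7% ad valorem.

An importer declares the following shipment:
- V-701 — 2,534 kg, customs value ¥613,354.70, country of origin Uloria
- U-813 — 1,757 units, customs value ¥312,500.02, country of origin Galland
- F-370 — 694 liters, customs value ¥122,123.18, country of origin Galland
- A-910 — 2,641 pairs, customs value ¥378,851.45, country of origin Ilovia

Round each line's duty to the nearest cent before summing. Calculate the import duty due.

¥437,220.29

Line 1 (V-701, Uloria, 2,534 kg, ¥613,354.70):
Base rate for V-701 is 30%.
Origin Uloria qualifies under the Eriador–Uloria agreement and V-701 is covered: preferential rate 26% applies instead.
The additional-duty order on V-701 targets Ilovia, not Uloria; it does not apply.
Duty = ¥613,354.70 × 26% = ¥159,472.22.
Line 2 (U-813, Galland, 1,757 units, ¥312,500.02):
Base rate for U-813 is 3.5% + ¥2.20/unit.
Duty = ¥312,500.02 × 3.5% + 1,757 × ¥2.20 = ¥14,802.90.
Line 3 (F-370, Galland, 694 liters, ¥122,123.18):
Base rate for F-370 is 2.5%.
Duty = ¥122,123.18 × 2.5% = ¥3,053.08.
Line 4 (A-910, Ilovia, 2,641 pairs, ¥378,851.45):
Base rate for A-910 is 19%.
Additional duty on A-910 from Ilovia: +49.6%. Applied ad valorem rate: 19% + 49.6% = 68.6%.
Duty = ¥378,851.45 × 68.6% = ¥259,892.09.
Total = ¥159,472.22 + ¥14,802.90 + ¥3,053.08 + ¥259,892.09 = ¥437,220.29.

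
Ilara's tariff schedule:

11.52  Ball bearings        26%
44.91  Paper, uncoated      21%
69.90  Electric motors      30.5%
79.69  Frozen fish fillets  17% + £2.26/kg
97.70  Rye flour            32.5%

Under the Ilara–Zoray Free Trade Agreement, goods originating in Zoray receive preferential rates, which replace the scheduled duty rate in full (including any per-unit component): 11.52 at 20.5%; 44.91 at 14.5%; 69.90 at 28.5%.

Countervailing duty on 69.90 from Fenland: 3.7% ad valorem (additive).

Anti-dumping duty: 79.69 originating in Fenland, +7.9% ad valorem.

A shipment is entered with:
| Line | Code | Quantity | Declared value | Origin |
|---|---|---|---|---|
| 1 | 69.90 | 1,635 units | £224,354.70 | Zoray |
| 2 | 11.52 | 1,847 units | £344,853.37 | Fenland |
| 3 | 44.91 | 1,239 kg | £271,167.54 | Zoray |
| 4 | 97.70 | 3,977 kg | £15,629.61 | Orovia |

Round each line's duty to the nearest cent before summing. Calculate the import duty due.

Line 1 (69.90, Zoray, 1,635 units, £224,354.70):
Base rate for 69.90 is 30.5%.
Origin Zoray qualifies under the Ilara–Zoray agreement and 69.90 is covered: preferential rate 28.5% applies instead.
The additional-duty order on 69.90 targets Fenland, not Zoray; it does not apply.
Duty = £224,354.70 × 28.5% = £63,941.09.
Line 2 (11.52, Fenland, 1,847 units, £344,853.37):
Base rate for 11.52 is 26%.
11.52 has an FTA preferential rate, but origin Fenland is not Zoray; base rate stands.
Duty = £344,853.37 × 26% = £89,661.88.
Line 3 (44.91, Zoray, 1,239 kg, £271,167.54):
Base rate for 44.91 is 21%.
Origin Zoray qualifies under the Ilara–Zoray agreement and 44.91 is covered: preferential rate 14.5% applies instead.
Duty = £271,167.54 × 14.5% = £39,319.29.
Line 4 (97.70, Orovia, 3,977 kg, £15,629.61):
Base rate for 97.70 is 32.5%.
Duty = £15,629.61 × 32.5% = £5,079.62.
Total = £63,941.09 + £89,661.88 + £39,319.29 + £5,079.62 = £198,001.88.

£198,001.88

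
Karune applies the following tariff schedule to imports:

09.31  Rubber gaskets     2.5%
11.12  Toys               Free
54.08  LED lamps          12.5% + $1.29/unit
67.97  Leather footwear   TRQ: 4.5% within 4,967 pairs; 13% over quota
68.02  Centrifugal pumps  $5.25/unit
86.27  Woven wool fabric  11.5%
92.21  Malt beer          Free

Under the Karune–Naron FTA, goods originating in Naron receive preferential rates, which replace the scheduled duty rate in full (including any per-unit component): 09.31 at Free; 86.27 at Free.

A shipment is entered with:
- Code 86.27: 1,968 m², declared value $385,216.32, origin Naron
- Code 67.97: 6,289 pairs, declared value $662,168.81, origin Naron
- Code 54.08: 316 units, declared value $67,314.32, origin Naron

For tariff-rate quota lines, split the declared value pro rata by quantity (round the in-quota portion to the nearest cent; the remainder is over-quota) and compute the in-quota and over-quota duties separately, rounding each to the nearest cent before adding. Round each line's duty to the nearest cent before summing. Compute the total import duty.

Line 1 (86.27, Naron, 1,968 m², $385,216.32):
Base rate for 86.27 is 11.5%.
Origin Naron qualifies under the Karune–Naron agreement and 86.27 is covered: preferential rate Free applies instead.
Duty = $385,216.32 × 0% = $0.00.
Line 2 (67.97, Naron, 6,289 pairs, $662,168.81):
Code 67.97 is under a tariff-rate quota (threshold 4,967 pairs). In-quota: 4,967 pairs at 4.5%; over-quota: 1,322 pairs at 13%.
Pro-rata value split: in-quota = $662,168.81 × 4,967/6,289 = $522,975.43; over-quota = $662,168.81 − $522,975.43 = $139,193.38.
In-quota duty = $522,975.43 × 4.5% = $23,533.89. Over-quota duty = $139,193.38 × 13% = $18,095.14.
Line duty = $23,533.89 + $18,095.14 = $41,629.03.
Line 3 (54.08, Naron, 316 units, $67,314.32):
Base rate for 54.08 is 12.5% + $1.29/unit.
Origin Naron is the FTA partner but 54.08 is not on the preference list; base rate stands.
Duty = $67,314.32 × 12.5% + 316 × $1.29 = $8,821.93.
Total = $0.00 + $41,629.03 + $8,821.93 = $50,450.96.

$50,450.96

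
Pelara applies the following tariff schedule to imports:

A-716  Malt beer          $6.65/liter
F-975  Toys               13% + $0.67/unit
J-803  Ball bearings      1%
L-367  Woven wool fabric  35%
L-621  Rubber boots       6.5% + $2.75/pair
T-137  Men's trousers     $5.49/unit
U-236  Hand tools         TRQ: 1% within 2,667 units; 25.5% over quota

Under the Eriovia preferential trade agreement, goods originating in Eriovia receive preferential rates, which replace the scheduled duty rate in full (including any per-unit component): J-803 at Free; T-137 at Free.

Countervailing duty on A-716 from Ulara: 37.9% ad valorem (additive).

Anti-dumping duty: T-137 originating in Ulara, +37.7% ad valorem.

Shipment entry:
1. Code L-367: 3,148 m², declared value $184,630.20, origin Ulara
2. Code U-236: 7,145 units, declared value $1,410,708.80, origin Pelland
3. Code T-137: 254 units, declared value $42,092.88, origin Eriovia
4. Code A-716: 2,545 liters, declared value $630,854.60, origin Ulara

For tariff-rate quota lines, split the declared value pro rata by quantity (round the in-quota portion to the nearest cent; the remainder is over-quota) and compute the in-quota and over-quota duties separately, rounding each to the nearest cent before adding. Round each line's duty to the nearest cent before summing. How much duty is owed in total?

Line 1 (L-367, Ulara, 3,148 m², $184,630.20):
Base rate for L-367 is 35%.
Duty = $184,630.20 × 35% = $64,620.57.
Line 2 (U-236, Pelland, 7,145 units, $1,410,708.80):
Code U-236 is under a tariff-rate quota (threshold 2,667 units). In-quota: 2,667 units at 1%; over-quota: 4,478 units at 25.5%.
Pro-rata value split: in-quota = $1,410,708.80 × 2,667/7,145 = $526,572.48; over-quota = $1,410,708.80 − $526,572.48 = $884,136.32.
In-quota duty = $526,572.48 × 1% = $5,265.72. Over-quota duty = $884,136.32 × 25.5% = $225,454.76.
Line duty = $5,265.72 + $225,454.76 = $230,720.48.
Line 3 (T-137, Eriovia, 254 units, $42,092.88):
Base rate for T-137 is $5.49/unit.
Origin Eriovia qualifies under the Pelara–Eriovia agreement and T-137 is covered: preferential rate Free applies instead.
The additional-duty order on T-137 targets Ulara, not Eriovia; it does not apply.
Duty = $42,092.88 × 0% = $0.00.
Line 4 (A-716, Ulara, 2,545 liters, $630,854.60):
Base rate for A-716 is $6.65/liter.
Additional duty on A-716 from Ulara: +37.9% ad valorem. Applied ad valorem rate = 37.9%.
Duty = $630,854.60 × 37.9% + 2,545 × $6.65 = $256,018.14.
Total = $64,620.57 + $230,720.48 + $0.00 + $256,018.14 = $551,359.19.

$551,359.19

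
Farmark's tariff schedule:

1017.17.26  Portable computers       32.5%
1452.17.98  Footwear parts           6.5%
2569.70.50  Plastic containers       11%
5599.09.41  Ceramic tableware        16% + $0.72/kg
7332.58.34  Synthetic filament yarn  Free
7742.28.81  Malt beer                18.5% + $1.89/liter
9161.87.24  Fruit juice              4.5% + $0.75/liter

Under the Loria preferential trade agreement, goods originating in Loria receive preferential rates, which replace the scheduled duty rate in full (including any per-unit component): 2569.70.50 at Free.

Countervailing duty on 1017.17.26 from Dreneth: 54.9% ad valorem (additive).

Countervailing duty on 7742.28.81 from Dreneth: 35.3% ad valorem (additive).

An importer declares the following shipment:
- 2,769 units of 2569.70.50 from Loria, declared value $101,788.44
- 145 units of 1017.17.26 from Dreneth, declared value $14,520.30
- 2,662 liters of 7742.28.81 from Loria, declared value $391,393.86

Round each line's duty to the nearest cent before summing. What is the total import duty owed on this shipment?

Line 1 (2569.70.50, Loria, 2,769 units, $101,788.44):
Base rate for 2569.70.50 is 11%.
Origin Loria qualifies under the Farmark–Loria agreement and 2569.70.50 is covered: preferential rate Free applies instead.
Duty = $101,788.44 × 0% = $0.00.
Line 2 (1017.17.26, Dreneth, 145 units, $14,520.30):
Base rate for 1017.17.26 is 32.5%.
Additional duty on 1017.17.26 from Dreneth: +54.9%. Applied ad valorem rate: 32.5% + 54.9% = 87.4%.
Duty = $14,520.30 × 87.4% = $12,690.74.
Line 3 (7742.28.81, Loria, 2,662 liters, $391,393.86):
Base rate for 7742.28.81 is 18.5% + $1.89/liter.
Origin Loria is the FTA partner but 7742.28.81 is not on the preference list; base rate stands.
The additional-duty order on 7742.28.81 targets Dreneth, not Loria; it does not apply.
Duty = $391,393.86 × 18.5% + 2,662 × $1.89 = $77,439.04.
Total = $0.00 + $12,690.74 + $77,439.04 = $90,129.78.

$90,129.78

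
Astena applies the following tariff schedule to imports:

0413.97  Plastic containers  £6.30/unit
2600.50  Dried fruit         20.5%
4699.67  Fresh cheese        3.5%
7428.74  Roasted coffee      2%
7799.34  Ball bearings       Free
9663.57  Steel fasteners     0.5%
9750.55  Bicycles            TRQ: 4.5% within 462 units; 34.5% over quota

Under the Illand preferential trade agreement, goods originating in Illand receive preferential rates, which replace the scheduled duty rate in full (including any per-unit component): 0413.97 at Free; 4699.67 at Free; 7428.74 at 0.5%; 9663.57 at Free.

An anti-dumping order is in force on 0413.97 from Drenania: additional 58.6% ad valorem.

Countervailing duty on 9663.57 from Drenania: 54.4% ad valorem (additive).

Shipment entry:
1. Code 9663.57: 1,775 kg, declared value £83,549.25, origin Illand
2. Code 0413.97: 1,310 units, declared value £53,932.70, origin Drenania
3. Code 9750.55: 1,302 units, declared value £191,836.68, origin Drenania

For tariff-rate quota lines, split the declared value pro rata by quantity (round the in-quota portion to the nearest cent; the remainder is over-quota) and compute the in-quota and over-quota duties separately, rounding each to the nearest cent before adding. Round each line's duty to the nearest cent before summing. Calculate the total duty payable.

£85,619.89

Line 1 (9663.57, Illand, 1,775 kg, £83,549.25):
Base rate for 9663.57 is 0.5%.
Origin Illand qualifies under the Astena–Illand agreement and 9663.57 is covered: preferential rate Free applies instead.
The additional-duty order on 9663.57 targets Drenania, not Illand; it does not apply.
Duty = £83,549.25 × 0% = £0.00.
Line 2 (0413.97, Drenania, 1,310 units, £53,932.70):
Base rate for 0413.97 is £6.30/unit.
0413.97 has an FTA preferential rate, but origin Drenania is not Illand; base rate stands.
Additional duty on 0413.97 from Drenania: +58.6% ad valorem. Applied ad valorem rate = 58.6%.
Duty = £53,932.70 × 58.6% + 1,310 × £6.30 = £39,857.56.
Line 3 (9750.55, Drenania, 1,302 units, £191,836.68):
Code 9750.55 is under a tariff-rate quota (threshold 462 units). In-quota: 462 units at 4.5%; over-quota: 840 units at 34.5%.
Pro-rata value split: in-quota = £191,836.68 × 462/1,302 = £68,071.08; over-quota = £191,836.68 − £68,071.08 = £123,765.60.
In-quota duty = £68,071.08 × 4.5% = £3,063.20. Over-quota duty = £123,765.60 × 34.5% = £42,699.13.
Line duty = £3,063.20 + £42,699.13 = £45,762.33.
Total = £0.00 + £39,857.56 + £45,762.33 = £85,619.89.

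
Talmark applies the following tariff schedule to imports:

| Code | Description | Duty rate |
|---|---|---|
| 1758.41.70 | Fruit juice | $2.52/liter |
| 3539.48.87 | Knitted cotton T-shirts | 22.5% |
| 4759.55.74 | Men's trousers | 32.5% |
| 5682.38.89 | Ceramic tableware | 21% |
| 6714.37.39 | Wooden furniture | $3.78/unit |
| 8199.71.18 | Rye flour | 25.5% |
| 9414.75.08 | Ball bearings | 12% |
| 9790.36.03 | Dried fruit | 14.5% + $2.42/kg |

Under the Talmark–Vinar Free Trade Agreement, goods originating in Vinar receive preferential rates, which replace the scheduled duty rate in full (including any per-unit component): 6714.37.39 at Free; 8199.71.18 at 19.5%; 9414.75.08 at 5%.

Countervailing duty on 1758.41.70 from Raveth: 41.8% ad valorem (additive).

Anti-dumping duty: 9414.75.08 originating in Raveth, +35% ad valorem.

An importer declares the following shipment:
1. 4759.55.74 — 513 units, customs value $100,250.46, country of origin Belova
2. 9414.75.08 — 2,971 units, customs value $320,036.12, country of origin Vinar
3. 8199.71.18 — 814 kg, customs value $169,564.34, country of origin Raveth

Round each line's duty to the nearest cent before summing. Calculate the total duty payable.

$91,822.12

Line 1 (4759.55.74, Belova, 513 units, $100,250.46):
Base rate for 4759.55.74 is 32.5%.
Duty = $100,250.46 × 32.5% = $32,581.40.
Line 2 (9414.75.08, Vinar, 2,971 units, $320,036.12):
Base rate for 9414.75.08 is 12%.
Origin Vinar qualifies under the Talmark–Vinar agreement and 9414.75.08 is covered: preferential rate 5% applies instead.
The additional-duty order on 9414.75.08 targets Raveth, not Vinar; it does not apply.
Duty = $320,036.12 × 5% = $16,001.81.
Line 3 (8199.71.18, Raveth, 814 kg, $169,564.34):
Base rate for 8199.71.18 is 25.5%.
8199.71.18 has an FTA preferential rate, but origin Raveth is not Vinar; base rate stands.
Duty = $169,564.34 × 25.5% = $43,238.91.
Total = $32,581.40 + $16,001.81 + $43,238.91 = $91,822.12.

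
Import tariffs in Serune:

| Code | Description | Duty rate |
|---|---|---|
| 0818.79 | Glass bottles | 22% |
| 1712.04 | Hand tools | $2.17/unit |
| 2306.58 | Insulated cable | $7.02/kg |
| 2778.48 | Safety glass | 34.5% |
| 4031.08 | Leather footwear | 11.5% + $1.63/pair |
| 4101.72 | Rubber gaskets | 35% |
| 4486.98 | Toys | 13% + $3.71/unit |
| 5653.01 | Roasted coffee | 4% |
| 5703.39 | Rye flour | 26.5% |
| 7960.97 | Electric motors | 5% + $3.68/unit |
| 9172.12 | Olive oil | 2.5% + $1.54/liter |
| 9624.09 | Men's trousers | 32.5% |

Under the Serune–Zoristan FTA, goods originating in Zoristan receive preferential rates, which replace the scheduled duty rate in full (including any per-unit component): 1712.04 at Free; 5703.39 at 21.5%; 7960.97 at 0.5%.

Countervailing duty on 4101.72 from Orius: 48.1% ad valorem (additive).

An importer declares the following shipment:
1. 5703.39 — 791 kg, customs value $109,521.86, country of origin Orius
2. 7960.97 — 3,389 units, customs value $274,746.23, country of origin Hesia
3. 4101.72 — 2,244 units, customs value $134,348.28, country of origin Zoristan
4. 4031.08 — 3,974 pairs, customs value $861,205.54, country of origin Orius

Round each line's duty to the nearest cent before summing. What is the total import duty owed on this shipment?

Line 1 (5703.39, Orius, 791 kg, $109,521.86):
Base rate for 5703.39 is 26.5%.
5703.39 has an FTA preferential rate, but origin Orius is not Zoristan; base rate stands.
Duty = $109,521.86 × 26.5% = $29,023.29.
Line 2 (7960.97, Hesia, 3,389 units, $274,746.23):
Base rate for 7960.97 is 5% + $3.68/unit.
7960.97 has an FTA preferential rate, but origin Hesia is not Zoristan; base rate stands.
Duty = $274,746.23 × 5% + 3,389 × $3.68 = $26,208.83.
Line 3 (4101.72, Zoristan, 2,244 units, $134,348.28):
Base rate for 4101.72 is 35%.
Origin Zoristan is the FTA partner but 4101.72 is not on the preference list; base rate stands.
The additional-duty order on 4101.72 targets Orius, not Zoristan; it does not apply.
Duty = $134,348.28 × 35% = $47,021.90.
Line 4 (4031.08, Orius, 3,974 pairs, $861,205.54):
Base rate for 4031.08 is 11.5% + $1.63/pair.
Duty = $861,205.54 × 11.5% + 3,974 × $1.63 = $105,516.26.
Total = $29,023.29 + $26,208.83 + $47,021.90 + $105,516.26 = $207,770.28.

$207,770.28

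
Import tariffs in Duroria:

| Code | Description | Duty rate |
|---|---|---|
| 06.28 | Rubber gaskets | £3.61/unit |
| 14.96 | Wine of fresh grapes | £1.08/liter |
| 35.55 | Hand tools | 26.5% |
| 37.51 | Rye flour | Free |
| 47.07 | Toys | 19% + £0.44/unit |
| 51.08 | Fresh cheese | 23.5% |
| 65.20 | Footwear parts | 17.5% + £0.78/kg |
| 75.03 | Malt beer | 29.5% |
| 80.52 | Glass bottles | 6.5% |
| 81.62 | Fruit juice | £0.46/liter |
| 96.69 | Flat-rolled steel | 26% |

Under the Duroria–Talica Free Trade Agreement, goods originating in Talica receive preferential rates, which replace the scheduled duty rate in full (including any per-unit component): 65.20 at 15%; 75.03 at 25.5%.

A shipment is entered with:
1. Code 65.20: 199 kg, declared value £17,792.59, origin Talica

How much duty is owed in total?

Line 1 (65.20, Talica, 199 kg, £17,792.59):
Base rate for 65.20 is 17.5% + £0.78/kg.
Origin Talica qualifies under the Duroria–Talica agreement and 65.20 is covered: preferential rate 15% applies instead.
Duty = £17,792.59 × 15% = £2,668.89.

£2,668.89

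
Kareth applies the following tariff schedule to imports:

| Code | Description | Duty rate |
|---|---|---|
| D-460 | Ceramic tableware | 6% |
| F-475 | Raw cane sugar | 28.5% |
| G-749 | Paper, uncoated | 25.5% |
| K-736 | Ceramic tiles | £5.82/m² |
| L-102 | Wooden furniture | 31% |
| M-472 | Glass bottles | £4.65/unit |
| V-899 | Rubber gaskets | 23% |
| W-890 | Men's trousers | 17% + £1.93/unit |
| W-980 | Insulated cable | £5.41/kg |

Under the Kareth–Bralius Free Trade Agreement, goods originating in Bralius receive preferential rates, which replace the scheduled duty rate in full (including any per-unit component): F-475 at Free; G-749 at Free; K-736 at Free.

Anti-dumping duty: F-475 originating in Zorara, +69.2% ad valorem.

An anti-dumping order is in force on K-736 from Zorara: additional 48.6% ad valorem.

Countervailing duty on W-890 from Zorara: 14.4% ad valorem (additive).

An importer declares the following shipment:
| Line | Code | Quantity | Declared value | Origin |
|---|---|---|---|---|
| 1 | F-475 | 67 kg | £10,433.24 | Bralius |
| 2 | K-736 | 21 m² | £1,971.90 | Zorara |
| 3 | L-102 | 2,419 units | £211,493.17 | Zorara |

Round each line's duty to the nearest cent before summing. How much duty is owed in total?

Line 1 (F-475, Bralius, 67 kg, £10,433.24):
Base rate for F-475 is 28.5%.
Origin Bralius qualifies under the Kareth–Bralius agreement and F-475 is covered: preferential rate Free applies instead.
The additional-duty order on F-475 targets Zorara, not Bralius; it does not apply.
Duty = £10,433.24 × 0% = £0.00.
Line 2 (K-736, Zorara, 21 m², £1,971.90):
Base rate for K-736 is £5.82/m².
K-736 has an FTA preferential rate, but origin Zorara is not Bralius; base rate stands.
Additional duty on K-736 from Zorara: +48.6% ad valorem. Applied ad valorem rate = 48.6%.
Duty = £1,971.90 × 48.6% + 21 × £5.82 = £1,080.56.
Line 3 (L-102, Zorara, 2,419 units, £211,493.17):
Base rate for L-102 is 31%.
Duty = £211,493.17 × 31% = £65,562.88.
Total = £0.00 + £1,080.56 + £65,562.88 = £66,643.44.

£66,643.44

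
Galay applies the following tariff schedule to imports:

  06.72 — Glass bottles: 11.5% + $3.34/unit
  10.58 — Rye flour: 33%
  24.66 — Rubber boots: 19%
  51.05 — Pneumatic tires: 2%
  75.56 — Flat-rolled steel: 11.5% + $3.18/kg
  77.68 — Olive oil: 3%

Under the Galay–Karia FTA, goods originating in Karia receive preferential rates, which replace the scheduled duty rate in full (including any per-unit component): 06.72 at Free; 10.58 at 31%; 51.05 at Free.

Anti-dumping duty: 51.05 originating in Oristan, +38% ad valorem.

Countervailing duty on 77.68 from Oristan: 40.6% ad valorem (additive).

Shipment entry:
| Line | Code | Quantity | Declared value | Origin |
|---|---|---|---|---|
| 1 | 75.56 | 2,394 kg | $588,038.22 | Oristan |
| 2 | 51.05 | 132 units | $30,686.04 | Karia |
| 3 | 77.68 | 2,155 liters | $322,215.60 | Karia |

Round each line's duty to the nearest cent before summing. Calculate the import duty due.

Line 1 (75.56, Oristan, 2,394 kg, $588,038.22):
Base rate for 75.56 is 11.5% + $3.18/kg.
Duty = $588,038.22 × 11.5% + 2,394 × $3.18 = $75,237.32.
Line 2 (51.05, Karia, 132 units, $30,686.04):
Base rate for 51.05 is 2%.
Origin Karia qualifies under the Galay–Karia agreement and 51.05 is covered: preferential rate Free applies instead.
The additional-duty order on 51.05 targets Oristan, not Karia; it does not apply.
Duty = $30,686.04 × 0% = $0.00.
Line 3 (77.68, Karia, 2,155 liters, $322,215.60):
Base rate for 77.68 is 3%.
Origin Karia is the FTA partner but 77.68 is not on the preference list; base rate stands.
The additional-duty order on 77.68 targets Oristan, not Karia; it does not apply.
Duty = $322,215.60 × 3% = $9,666.47.
Total = $75,237.32 + $0.00 + $9,666.47 = $84,903.79.

$84,903.79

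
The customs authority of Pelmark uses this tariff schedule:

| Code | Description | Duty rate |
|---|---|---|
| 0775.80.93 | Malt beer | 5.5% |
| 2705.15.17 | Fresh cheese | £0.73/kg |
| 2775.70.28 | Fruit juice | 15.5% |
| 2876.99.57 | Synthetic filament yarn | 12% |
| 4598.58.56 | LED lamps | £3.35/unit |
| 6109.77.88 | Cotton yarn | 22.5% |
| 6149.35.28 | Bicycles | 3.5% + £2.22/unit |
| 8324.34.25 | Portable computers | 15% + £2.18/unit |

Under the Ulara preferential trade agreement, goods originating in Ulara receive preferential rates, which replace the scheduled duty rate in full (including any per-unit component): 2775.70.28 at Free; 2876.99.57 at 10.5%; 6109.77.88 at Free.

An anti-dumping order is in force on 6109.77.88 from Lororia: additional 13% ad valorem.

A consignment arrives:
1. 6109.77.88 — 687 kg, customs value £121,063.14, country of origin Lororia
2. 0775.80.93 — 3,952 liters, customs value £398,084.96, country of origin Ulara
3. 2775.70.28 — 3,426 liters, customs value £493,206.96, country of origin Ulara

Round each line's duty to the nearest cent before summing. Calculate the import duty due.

Line 1 (6109.77.88, Lororia, 687 kg, £121,063.14):
Base rate for 6109.77.88 is 22.5%.
6109.77.88 has an FTA preferential rate, but origin Lororia is not Ulara; base rate stands.
Additional duty on 6109.77.88 from Lororia: +13%. Applied ad valorem rate: 22.5% + 13% = 35.5%.
Duty = £121,063.14 × 35.5% = £42,977.41.
Line 2 (0775.80.93, Ulara, 3,952 liters, £398,084.96):
Base rate for 0775.80.93 is 5.5%.
Origin Ulara is the FTA partner but 0775.80.93 is not on the preference list; base rate stands.
Duty = £398,084.96 × 5.5% = £21,894.67.
Line 3 (2775.70.28, Ulara, 3,426 liters, £493,206.96):
Base rate for 2775.70.28 is 15.5%.
Origin Ulara qualifies under the Pelmark–Ulara agreement and 2775.70.28 is covered: preferential rate Free applies instead.
Duty = £493,206.96 × 0% = £0.00.
Total = £42,977.41 + £21,894.67 + £0.00 = £64,872.08.

£64,872.08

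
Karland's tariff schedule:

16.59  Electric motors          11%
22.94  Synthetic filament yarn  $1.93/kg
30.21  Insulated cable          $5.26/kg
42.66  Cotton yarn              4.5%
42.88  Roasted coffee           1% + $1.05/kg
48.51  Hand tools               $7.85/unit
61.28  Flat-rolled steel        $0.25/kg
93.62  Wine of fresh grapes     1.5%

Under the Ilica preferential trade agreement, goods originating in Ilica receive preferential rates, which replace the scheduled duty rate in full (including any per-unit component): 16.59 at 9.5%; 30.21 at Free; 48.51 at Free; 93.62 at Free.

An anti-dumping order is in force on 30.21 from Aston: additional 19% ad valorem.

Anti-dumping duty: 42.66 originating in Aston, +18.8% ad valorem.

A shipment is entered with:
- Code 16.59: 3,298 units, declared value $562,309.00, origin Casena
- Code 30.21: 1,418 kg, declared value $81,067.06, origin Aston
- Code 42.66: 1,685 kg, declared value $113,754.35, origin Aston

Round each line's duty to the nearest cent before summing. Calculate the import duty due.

$111,220.17

Line 1 (16.59, Casena, 3,298 units, $562,309.00):
Base rate for 16.59 is 11%.
16.59 has an FTA preferential rate, but origin Casena is not Ilica; base rate stands.
Duty = $562,309.00 × 11% = $61,853.99.
Line 2 (30.21, Aston, 1,418 kg, $81,067.06):
Base rate for 30.21 is $5.26/kg.
30.21 has an FTA preferential rate, but origin Aston is not Ilica; base rate stands.
Additional duty on 30.21 from Aston: +19% ad valorem. Applied ad valorem rate = 19%.
Duty = $81,067.06 × 19% + 1,418 × $5.26 = $22,861.42.
Line 3 (42.66, Aston, 1,685 kg, $113,754.35):
Base rate for 42.66 is 4.5%.
Additional duty on 42.66 from Aston: +18.8%. Applied ad valorem rate: 4.5% + 18.8% = 23.3%.
Duty = $113,754.35 × 23.3% = $26,504.76.
Total = $61,853.99 + $22,861.42 + $26,504.76 = $111,220.17.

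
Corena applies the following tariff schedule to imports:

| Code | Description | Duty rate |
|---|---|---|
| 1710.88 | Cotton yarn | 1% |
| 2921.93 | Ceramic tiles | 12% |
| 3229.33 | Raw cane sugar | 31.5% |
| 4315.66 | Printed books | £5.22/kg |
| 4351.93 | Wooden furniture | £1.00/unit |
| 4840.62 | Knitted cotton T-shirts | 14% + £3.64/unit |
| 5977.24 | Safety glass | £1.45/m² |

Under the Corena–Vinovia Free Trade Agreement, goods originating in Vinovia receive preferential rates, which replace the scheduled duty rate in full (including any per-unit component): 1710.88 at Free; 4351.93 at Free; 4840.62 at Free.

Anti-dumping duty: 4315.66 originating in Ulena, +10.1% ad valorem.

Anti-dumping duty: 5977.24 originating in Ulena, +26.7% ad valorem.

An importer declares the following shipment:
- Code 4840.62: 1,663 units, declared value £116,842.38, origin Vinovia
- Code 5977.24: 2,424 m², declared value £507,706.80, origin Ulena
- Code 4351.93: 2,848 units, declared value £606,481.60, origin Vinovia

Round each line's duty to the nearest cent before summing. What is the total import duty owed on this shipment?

£139,072.52

Line 1 (4840.62, Vinovia, 1,663 units, £116,842.38):
Base rate for 4840.62 is 14% + £3.64/unit.
Origin Vinovia qualifies under the Corena–Vinovia agreement and 4840.62 is covered: preferential rate Free applies instead.
Duty = £116,842.38 × 0% = £0.00.
Line 2 (5977.24, Ulena, 2,424 m², £507,706.80):
Base rate for 5977.24 is £1.45/m².
Additional duty on 5977.24 from Ulena: +26.7% ad valorem. Applied ad valorem rate = 26.7%.
Duty = £507,706.80 × 26.7% + 2,424 × £1.45 = £139,072.52.
Line 3 (4351.93, Vinovia, 2,848 units, £606,481.60):
Base rate for 4351.93 is £1.00/unit.
Origin Vinovia qualifies under the Corena–Vinovia agreement and 4351.93 is covered: preferential rate Free applies instead.
Duty = £606,481.60 × 0% = £0.00.
Total = £0.00 + £139,072.52 + £0.00 = £139,072.52.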